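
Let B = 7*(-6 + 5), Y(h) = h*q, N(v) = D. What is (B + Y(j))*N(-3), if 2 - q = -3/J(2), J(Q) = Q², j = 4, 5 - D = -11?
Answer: 64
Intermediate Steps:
D = 16 (D = 5 - 1*(-11) = 5 + 11 = 16)
N(v) = 16
q = 11/4 (q = 2 - (-3)/(2²) = 2 - (-3)/4 = 2 - 1*(-¾) = 2 + ¾ = 11/4 ≈ 2.7500)
Y(h) = 11*h/4 (Y(h) = h*(11/4) = 11*h/4)
B = -7 (B = 7*(-1) = -7)
(B + Y(j))*N(-3) = (-7 + (11/4)*4)*16 = (-7 + 11)*16 = 4*16 = 64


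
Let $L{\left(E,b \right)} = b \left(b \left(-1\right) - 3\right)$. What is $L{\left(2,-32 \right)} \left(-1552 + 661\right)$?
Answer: $826848$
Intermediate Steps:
$L{\left(E,b \right)} = b \left(-3 - b\right)$ ($L{\left(E,b \right)} = b \left(- b - 3\right) = b \left(-3 - b\right)$)
$L{\left(2,-32 \right)} \left(-1552 + 661\right) = \left(-1\right) \left(-32\right) \left(3 - 32\right) \left(-1552 + 661\right) = \left(-1\right) \left(-32\right) \left(-29\right) \left(-891\right) = \left(-928\right) \left(-891\right) = 826848$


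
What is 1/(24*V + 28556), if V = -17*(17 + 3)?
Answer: 1/20396 ≈ 4.9029e-5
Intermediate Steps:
V = -340 (V = -17*20 = -340)
1/(24*V + 28556) = 1/(24*(-340) + 28556) = 1/(-8160 + 28556) = 1/20396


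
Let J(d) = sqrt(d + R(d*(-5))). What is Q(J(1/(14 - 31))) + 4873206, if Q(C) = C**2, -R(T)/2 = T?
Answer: 82844491/17 ≈ 4.8732e+6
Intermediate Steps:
R(T) = -2*T
J(d) = sqrt(11)*sqrt(d) (J(d) = sqrt(d - 2*d*(-5)) = sqrt(d - (-10)*d) = sqrt(d + 10*d) = sqrt(11*d) = sqrt(11)*sqrt(d))
Q(J(1/(14 - 31))) + 4873206 = (sqrt(11)*sqrt(1/(14 - 31)))**2 + 4873206 = (sqrt(11)*sqrt(1/(-17)))**2 + 4873206 = (sqrt(11)*sqrt(-1/17))**2 + 4873206 = (sqrt(11)*(I*sqrt(17)/17))**2 + 4873206 = (I*sqrt(187)/17)**2 + 4873206 = -11/17 + 4873206 = 82844491/17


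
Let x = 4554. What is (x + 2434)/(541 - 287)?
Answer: 3494/127 ≈ 27.512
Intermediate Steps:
(x + 2434)/(541 - 287) = (4554 + 2434)/(541 - 287) = 6988/254 = 6988*(1/254) = 3494/127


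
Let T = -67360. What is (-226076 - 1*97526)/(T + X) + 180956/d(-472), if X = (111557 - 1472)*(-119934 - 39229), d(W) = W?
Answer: -792656286255349/2067540093370 ≈ -383.38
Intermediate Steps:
X = -17521458855 (X = 110085*(-159163) = -17521458855)
(-226076 - 1*97526)/(T + X) + 180956/d(-472) = (-226076 - 1*97526)/(-67360 - 17521458855) + 180956/(-472) = (-226076 - 97526)/(-17521526215) + 180956*(-1/472) = -323602*(-1/17521526215) - 45239/118 = 323602/17521526215 - 45239/118 = -792656286255349/2067540093370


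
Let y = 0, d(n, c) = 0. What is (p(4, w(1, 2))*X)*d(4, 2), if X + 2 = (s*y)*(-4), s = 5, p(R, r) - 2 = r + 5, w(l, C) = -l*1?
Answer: 0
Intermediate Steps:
w(l, C) = -l
p(R, r) = 7 + r (p(R, r) = 2 + (r + 5) = 2 + (5 + r) = 7 + r)
X = -2 (X = -2 + (5*0)*(-4) = -2 + 0*(-4) = -2 + 0 = -2)
(p(4, w(1, 2))*X)*d(4, 2) = ((7 - 1*1)*(-2))*0 = ((7 - 1)*(-2))*0 = (6*(-2))*0 = -12*0 = 0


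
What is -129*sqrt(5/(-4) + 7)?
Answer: -129*sqrt(23)/2 ≈ -309.33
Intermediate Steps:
-129*sqrt(5/(-4) + 7) = -129*sqrt(5*(-1/4) + 7) = -129*sqrt(-5/4 + 7) = -129*sqrt(23)/2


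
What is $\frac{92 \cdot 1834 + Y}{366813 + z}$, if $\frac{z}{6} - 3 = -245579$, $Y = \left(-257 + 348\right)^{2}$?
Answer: $- \frac{59003}{368881} \approx -0.15995$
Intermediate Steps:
$Y = 8281$ ($Y = 91^{2} = 8281$)
$z = -1473456$ ($z = 18 + 6 \left(-245579\right) = 18 - 1473474 = -1473456$)
$\frac{92 \cdot 1834 + Y}{366813 + z} = \frac{92 \cdot 1834 + 8281}{366813 - 1473456} = \frac{168728 + 8281}{-1106643} = 177009 \left(- \frac{1}{1106643}\right) = - \frac{59003}{368881}$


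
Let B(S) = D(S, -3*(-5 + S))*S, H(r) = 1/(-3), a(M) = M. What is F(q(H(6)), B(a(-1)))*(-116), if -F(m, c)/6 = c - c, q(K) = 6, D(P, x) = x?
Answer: 0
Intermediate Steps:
H(r) = -1/3
B(S) = S*(15 - 3*S) (B(S) = (-3*(-5 + S))*S = (15 - 3*S)*S = S*(15 - 3*S))
F(m, c) = 0 (F(m, c) = -6*(c - c) = -6*0 = 0)
F(q(H(6)), B(a(-1)))*(-116) = 0*(-116) = 0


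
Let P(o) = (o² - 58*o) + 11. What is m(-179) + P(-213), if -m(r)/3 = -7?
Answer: 57755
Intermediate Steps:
P(o) = 11 + o² - 58*o
m(r) = 21 (m(r) = -3*(-7) = 21)
m(-179) + P(-213) = 21 + (11 + (-213)² - 58*(-213)) = 21 + (11 + 45369 + 12354) = 21 + 57734 = 57755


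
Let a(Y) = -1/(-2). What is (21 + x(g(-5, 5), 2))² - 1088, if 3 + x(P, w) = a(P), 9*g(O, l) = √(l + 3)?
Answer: -2983/4 ≈ -745.75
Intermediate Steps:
a(Y) = ½ (a(Y) = -1*(-½) = ½)
g(O, l) = √(3 + l)/9 (g(O, l) = √(l + 3)/9 = √(3 + l)/9)
x(P, w) = -5/2 (x(P, w) = -3 + ½ = -5/2)
(21 + x(g(-5, 5), 2))² - 1088 = (21 - 5/2)² - 1088 = (37/2)² - 1088 = 1369/4 - 1088 = -2983/4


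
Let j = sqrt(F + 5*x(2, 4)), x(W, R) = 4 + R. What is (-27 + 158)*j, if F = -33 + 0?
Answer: 131*sqrt(7) ≈ 346.59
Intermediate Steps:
F = -33
j = sqrt(7) (j = sqrt(-33 + 5*(4 + 4)) = sqrt(-33 + 5*8) = sqrt(-33 + 40) = sqrt(7) ≈ 2.6458)
(-27 + 158)*j = (-27 + 158)*sqrt(7) = 131*sqrt(7)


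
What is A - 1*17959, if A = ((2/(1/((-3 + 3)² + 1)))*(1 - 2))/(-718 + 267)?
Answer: -8099507/451 ≈ -17959.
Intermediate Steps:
A = 2/451 (A = ((2/(1/(0² + 1)))*(-1))/(-451) = ((2/(1/(0 + 1)))*(-1))*(-1/451) = ((2/(1/1))*(-1))*(-1/451) = ((2/1)*(-1))*(-1/451) = ((2*1)*(-1))*(-1/451) = (2*(-1))*(-1/451) = -2*(-1/451) = 2/451 ≈ 0.0044346)
A - 1*17959 = 2/451 - 1*17959 = 2/451 - 17959 = -8099507/451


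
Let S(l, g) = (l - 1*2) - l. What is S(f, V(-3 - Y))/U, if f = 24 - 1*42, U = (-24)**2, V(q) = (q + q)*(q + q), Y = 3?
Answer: -1/288 ≈ -0.0034722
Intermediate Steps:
V(q) = 4*q**2 (V(q) = (2*q)*(2*q) = 4*q**2)
U = 576
f = -18 (f = 24 - 42 = -18)
S(l, g) = -2 (S(l, g) = (l - 2) - l = (-2 + l) - l = -2)
S(f, V(-3 - Y))/U = -2/576 = -2*1/576 = -1/288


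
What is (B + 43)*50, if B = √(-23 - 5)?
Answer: 2150 + 100*I*√7 ≈ 2150.0 + 264.58*I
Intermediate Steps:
B = 2*I*√7 (B = √(-28) = 2*I*√7 ≈ 5.2915*I)
(B + 43)*50 = (2*I*√7 + 43)*50 = (43 + 2*I*√7)*50 = 2150 + 100*I*√7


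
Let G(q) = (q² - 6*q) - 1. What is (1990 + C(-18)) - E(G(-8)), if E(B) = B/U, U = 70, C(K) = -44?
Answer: 136109/70 ≈ 1944.4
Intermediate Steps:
G(q) = -1 + q² - 6*q
E(B) = B/70
(1990 + C(-18)) - E(G(-8)) = (1990 - 44) - (-1 + (-8)² - 6*(-8))/70 = 1946 - (-1 + 64 + 48)/70 = 1946 - 111/70 = 136109/70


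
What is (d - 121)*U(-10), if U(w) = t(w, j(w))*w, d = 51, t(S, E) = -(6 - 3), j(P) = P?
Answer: -2100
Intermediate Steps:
t(S, E) = -3 (t(S, E) = -1*3 = -3)
U(w) = -3*w
(d - 121)*U(-10) = (51 - 121)*(-3*(-10)) = -70*30 = -2100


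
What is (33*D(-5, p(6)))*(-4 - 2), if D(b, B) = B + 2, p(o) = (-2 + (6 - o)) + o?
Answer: -1188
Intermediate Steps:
p(o) = 4 (p(o) = (4 - o) + o = 4)
D(b, B) = 2 + B
(33*D(-5, p(6)))*(-4 - 2) = (33*(2 + 4))*(-4 - 2) = (33*6)*(-6) = 198*(-6) = -1188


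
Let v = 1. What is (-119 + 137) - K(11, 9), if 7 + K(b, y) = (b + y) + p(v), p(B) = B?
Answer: 4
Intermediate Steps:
K(b, y) = -6 + b + y (K(b, y) = -7 + ((b + y) + 1) = -7 + (1 + b + y) = -6 + b + y)
(-119 + 137) - K(11, 9) = (-119 + 137) - (-6 + 11 + 9) = 18 - 1*14 = 18 - 14 = 4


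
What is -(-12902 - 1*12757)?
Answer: 25659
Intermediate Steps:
-(-12902 - 1*12757) = -(-12902 - 12757) = -1*(-25659) = 25659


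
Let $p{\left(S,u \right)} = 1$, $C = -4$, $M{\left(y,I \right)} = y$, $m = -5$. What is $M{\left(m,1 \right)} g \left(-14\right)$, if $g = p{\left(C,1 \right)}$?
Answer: $70$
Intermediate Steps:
$g = 1$
$M{\left(m,1 \right)} g \left(-14\right) = \left(-5\right) 1 \left(-14\right) = \left(-5\right) \left(-14\right) = 70$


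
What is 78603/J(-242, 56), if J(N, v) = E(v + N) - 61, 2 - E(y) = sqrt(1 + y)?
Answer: -1545859/1222 + 26201*I*sqrt(185)/1222 ≈ -1265.0 + 291.63*I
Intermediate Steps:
E(y) = 2 - sqrt(1 + y)
J(N, v) = -59 - sqrt(1 + N + v) (J(N, v) = (2 - sqrt(1 + (v + N))) - 61 = (2 - sqrt(1 + (N + v))) - 61 = (2 - sqrt(1 + N + v)) - 61 = -59 - sqrt(1 + N + v))
78603/J(-242, 56) = 78603/(-59 - sqrt(1 - 242 + 56)) = 78603/(-59 - sqrt(-185)) = 78603/(-59 - I*sqrt(185))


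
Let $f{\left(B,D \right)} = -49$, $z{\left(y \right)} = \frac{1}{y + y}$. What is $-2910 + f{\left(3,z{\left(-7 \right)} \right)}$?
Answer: $-2959$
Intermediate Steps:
$z{\left(y \right)} = \frac{1}{2 y}$
$-2910 + f{\left(3,z{\left(-7 \right)} \right)} = -2910 - 49 = -2959$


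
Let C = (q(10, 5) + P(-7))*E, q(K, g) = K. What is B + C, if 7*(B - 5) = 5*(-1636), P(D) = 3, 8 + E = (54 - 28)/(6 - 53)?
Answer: -419397/329 ≈ -1274.8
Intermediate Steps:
E = -402/47 (E = -8 + (54 - 28)/(6 - 53) = -8 + 26/(-47) = -8 + 26*(-1/47) = -8 - 26/47 = -402/47 ≈ -8.5532)
B = -8145/7 (B = 5 + (5*(-1636))/7 = 5 + (1/7)*(-8180) = 5 - 8180/7 = -8145/7 ≈ -1163.6)
C = -5226/47 (C = (10 + 3)*(-402/47) = 13*(-402/47) = -5226/47 ≈ -111.19)
B + C = -8145/7 - 5226/47 = -419397/329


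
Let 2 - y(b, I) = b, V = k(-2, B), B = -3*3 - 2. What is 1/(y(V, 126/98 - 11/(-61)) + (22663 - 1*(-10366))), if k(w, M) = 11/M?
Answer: 1/33032 ≈ 3.0274e-5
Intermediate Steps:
B = -11 (B = -9 - 2 = -11)
V = -1 (V = 11/(-11) = 11*(-1/11) = -1)
y(b, I) = 2 - b
1/(y(V, 126/98 - 11/(-61)) + (22663 - 1*(-10366))) = 1/((2 - 1*(-1)) + (22663 - 1*(-10366))) = 1/((2 + 1) + (22663 + 10366)) = 1/(3 + 33029) = 1/33032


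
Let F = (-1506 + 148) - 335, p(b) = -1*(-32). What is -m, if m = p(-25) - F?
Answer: -1725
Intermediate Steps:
p(b) = 32
F = -1693 (F = -1358 - 335 = -1693)
m = 1725 (m = 32 - 1*(-1693) = 32 + 1693 = 1725)
-m = -1*1725 = -1725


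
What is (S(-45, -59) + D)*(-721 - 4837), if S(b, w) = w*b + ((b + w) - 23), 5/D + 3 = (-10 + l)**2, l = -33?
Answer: -12968739847/923 ≈ -1.4051e+7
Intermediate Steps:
D = 5/1846 (D = 5/(-3 + (-10 - 33)**2) = 5/(-3 + (-43)**2) = 5/(-3 + 1849) = 5/1846 ≈ 0.0027086)
S(b, w) = -23 + b + w + b*w (S(b, w) = b*w + (-23 + b + w) = -23 + b + w + b*w)
(S(-45, -59) + D)*(-721 - 4837) = ((-23 - 45 - 59 - 45*(-59)) + 5/1846)*(-721 - 4837) = ((-23 - 45 - 59 + 2655) + 5/1846)*(-5558) = (2528 + 5/1846)*(-5558) = (4666693/1846)*(-5558) = -12968739847/923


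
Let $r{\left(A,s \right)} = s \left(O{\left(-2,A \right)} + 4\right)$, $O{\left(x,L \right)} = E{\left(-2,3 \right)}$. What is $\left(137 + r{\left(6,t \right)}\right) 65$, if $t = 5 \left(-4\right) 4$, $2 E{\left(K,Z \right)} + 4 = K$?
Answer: $3705$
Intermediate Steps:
$E{\left(K,Z \right)} = -2 + \frac{K}{2}$
$t = -80$ ($t = \left(-20\right) 4 = -80$)
$O{\left(x,L \right)} = -3$ ($O{\left(x,L \right)} = -2 + \frac{1}{2} \left(-2\right) = -2 - 1 = -3$)
$r{\left(A,s \right)} = s$ ($r{\left(A,s \right)} = s \left(-3 + 4\right) = s 1 = s$)
$\left(137 + r{\left(6,t \right)}\right) 65 = \left(137 - 80\right) 65 = 57 \cdot 65 = 3705$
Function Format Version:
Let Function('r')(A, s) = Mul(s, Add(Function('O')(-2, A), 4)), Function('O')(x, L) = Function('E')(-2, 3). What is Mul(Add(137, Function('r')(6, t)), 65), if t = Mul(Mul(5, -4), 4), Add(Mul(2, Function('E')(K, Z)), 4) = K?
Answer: 3705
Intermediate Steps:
Function('E')(K, Z) = Add(-2, Mul(Rational(1, 2), K))
t = -80 (t = Mul(-20, 4) = -80)
Function('O')(x, L) = -3 (Function('O')(x, L) = Add(-2, Mul(Rational(1, 2), -2)) = Add(-2, -1) = -3)
Function('r')(A, s) = s (Function('r')(A, s) = Mul(s, Add(-3, 4)) = Mul(s, 1) = s)
Mul(Add(137, Function('r')(6, t)), 65) = Mul(Add(137, -80), 65) = Mul(57, 65) = 3705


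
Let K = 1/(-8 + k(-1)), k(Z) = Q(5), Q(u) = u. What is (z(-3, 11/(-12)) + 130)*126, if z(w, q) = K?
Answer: 16338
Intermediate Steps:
k(Z) = 5
K = -⅓ (K = 1/(-8 + 5) = 1/(-3) = -⅓ ≈ -0.33333)
z(w, q) = -⅓
(z(-3, 11/(-12)) + 130)*126 = (-⅓ + 130)*126 = (389/3)*126 = 16338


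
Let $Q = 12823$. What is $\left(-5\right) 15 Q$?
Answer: $-961725$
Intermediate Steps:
$\left(-5\right) 15 Q = \left(-5\right) 15 \cdot 12823 = \left(-75\right) 12823 = -961725$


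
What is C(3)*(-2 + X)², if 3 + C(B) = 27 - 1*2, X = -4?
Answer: 792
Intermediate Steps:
C(B) = 22 (C(B) = -3 + (27 - 1*2) = -3 + (27 - 2) = -3 + 25 = 22)
C(3)*(-2 + X)² = 22*(-2 - 4)² = 22*(-6)² = 22*36 = 792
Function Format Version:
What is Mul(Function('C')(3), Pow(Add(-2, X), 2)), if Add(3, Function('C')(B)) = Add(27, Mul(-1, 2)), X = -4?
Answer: 792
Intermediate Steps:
Function('C')(B) = 22 (Function('C')(B) = Add(-3, Add(27, Mul(-1, 2))) = Add(-3, Add(27, -2)) = Add(-3, 25) = 22)
Mul(Function('C')(3), Pow(Add(-2, X), 2)) = Mul(22, Pow(Add(-2, -4), 2)) = Mul(22, Pow(-6, 2)) = Mul(22, 36) = 792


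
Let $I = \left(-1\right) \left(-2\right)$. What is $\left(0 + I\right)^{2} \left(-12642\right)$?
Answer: $-50568$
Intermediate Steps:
$I = 2$
$\left(0 + I\right)^{2} \left(-12642\right) = \left(0 + 2\right)^{2} \left(-12642\right) = 2^{2} \left(-12642\right) = 4 \left(-12642\right) = -50568$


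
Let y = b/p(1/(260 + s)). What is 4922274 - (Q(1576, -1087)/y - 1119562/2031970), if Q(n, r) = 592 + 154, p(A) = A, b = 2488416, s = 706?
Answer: 6010674994829832396283/1221117378274080 ≈ 4.9223e+6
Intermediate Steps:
y = 2403809856 (y = 2488416/(1/(260 + 706)) = 2488416/(1/966) = 2488416*966 = 2403809856)
Q(n, r) = 746
4922274 - (Q(1576, -1087)/y - 1119562/2031970) = 4922274 - (746/2403809856 - 1119562/2031970) = 4922274 - (746*(1/2403809856) - 1119562*1/2031970) = 4922274 - (373/1201904928 - 559781/1015985) = 4922274 - 1*(-672803163538363/1221117378274080) = 4922274 + 672803163538363/1221117378274080 = 6010674994829832396283/1221117378274080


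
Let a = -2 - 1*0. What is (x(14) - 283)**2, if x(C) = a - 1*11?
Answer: 87616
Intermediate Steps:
a = -2 (a = -2 + 0 = -2)
x(C) = -13 (x(C) = -2 - 1*11 = -2 - 11 = -13)
(x(14) - 283)**2 = (-13 - 283)**2 = (-296)**2 = 87616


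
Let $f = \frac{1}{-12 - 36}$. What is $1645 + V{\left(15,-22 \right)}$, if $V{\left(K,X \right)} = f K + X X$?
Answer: $\frac{34059}{16} \approx 2128.7$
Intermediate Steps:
$f = - \frac{1}{48}$ ($f = \frac{1}{-48} = - \frac{1}{48} \approx -0.020833$)
$V{\left(K,X \right)} = X^{2} - \frac{K}{48}$ ($V{\left(K,X \right)} = - \frac{K}{48} + X X = - \frac{K}{48} + X^{2} = X^{2} - \frac{K}{48}$)
$1645 + V{\left(15,-22 \right)} = 1645 + \left(\left(-22\right)^{2} - \frac{5}{16}\right) = 1645 + \left(484 - \frac{5}{16}\right) = 1645 + \frac{7739}{16} = \frac{34059}{16}$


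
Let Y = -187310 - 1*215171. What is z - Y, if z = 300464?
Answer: 702945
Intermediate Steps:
Y = -402481 (Y = -187310 - 215171 = -402481)
z - Y = 300464 - 1*(-402481) = 300464 + 402481 = 702945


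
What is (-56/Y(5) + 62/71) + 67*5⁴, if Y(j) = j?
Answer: 14861959/355 ≈ 41865.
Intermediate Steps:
(-56/Y(5) + 62/71) + 67*5⁴ = (-56/5 + 62/71) + 67*5⁴ = (-56*⅕ + 62*(1/71)) + 67*625 = (-56/5 + 62/71) + 41875 = -3666/355 + 41875 = 14861959/355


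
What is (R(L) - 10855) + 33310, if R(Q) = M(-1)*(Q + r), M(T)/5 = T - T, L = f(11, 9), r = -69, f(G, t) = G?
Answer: 22455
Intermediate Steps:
L = 11
M(T) = 0 (M(T) = 5*(T - T) = 5*0 = 0)
R(Q) = 0 (R(Q) = 0*(Q - 69) = 0*(-69 + Q) = 0)
(R(L) - 10855) + 33310 = (0 - 10855) + 33310 = -10855 + 33310 = 22455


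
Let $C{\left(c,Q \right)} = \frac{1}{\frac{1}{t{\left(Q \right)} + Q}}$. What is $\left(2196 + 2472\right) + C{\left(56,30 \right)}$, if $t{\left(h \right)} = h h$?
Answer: $5598$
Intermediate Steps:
$t{\left(h \right)} = h^{2}$
$C{\left(c,Q \right)} = Q + Q^{2}$ ($C{\left(c,Q \right)} = \frac{1}{\frac{1}{Q^{2} + Q}} = \frac{1}{\frac{1}{Q + Q^{2}}} = Q + Q^{2}$)
$\left(2196 + 2472\right) + C{\left(56,30 \right)} = \left(2196 + 2472\right) + 30 \left(1 + 30\right) = 4668 + 30 \cdot 31 = 4668 + 930 = 5598$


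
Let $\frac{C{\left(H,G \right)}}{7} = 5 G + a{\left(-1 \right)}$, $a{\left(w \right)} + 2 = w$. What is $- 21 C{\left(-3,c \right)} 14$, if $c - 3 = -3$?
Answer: $6174$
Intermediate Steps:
$c = 0$ ($c = 3 - 3 = 0$)
$a{\left(w \right)} = -2 + w$
$C{\left(H,G \right)} = -21 + 35 G$ ($C{\left(H,G \right)} = 7 \left(5 G - 3\right) = 7 \left(-3 + 5 G\right) = -21 + 35 G$)
$- 21 C{\left(-3,c \right)} 14 = - 21 \left(-21 + 35 \cdot 0\right) 14 = - 21 \left(-21 + 0\right) 14 = \left(-21\right) \left(-21\right) 14 = 441 \cdot 14 = 6174$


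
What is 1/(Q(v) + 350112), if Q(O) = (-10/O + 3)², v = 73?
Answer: 5329/1865790529 ≈ 2.8562e-6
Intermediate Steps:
Q(O) = (3 - 10/O)²
1/(Q(v) + 350112) = 1/((-10 + 3*73)²/73² + 350112) = 1/((-10 + 219)²/5329 + 350112) = 1/((1/5329)*209² + 350112) = 1/((1/5329)*43681 + 350112) = 1/(43681/5329 + 350112) = 1/(1865790529/5329) = 5329/1865790529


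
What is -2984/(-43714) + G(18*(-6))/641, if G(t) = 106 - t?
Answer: 5633770/14010337 ≈ 0.40212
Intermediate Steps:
-2984/(-43714) + G(18*(-6))/641 = -2984/(-43714) + (106 - 18*(-6))/641 = -2984*(-1/43714) + (106 - 1*(-108))*(1/641) = 1492/21857 + (106 + 108)*(1/641) = 1492/21857 + 214*(1/641) = 1492/21857 + 214/641 = 5633770/14010337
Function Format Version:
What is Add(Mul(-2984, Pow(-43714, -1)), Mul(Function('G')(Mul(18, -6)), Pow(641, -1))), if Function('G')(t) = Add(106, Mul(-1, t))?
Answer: Rational(5633770, 14010337) ≈ 0.40212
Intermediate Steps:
Add(Mul(-2984, Pow(-43714, -1)), Mul(Function('G')(Mul(18, -6)), Pow(641, -1))) = Add(Mul(-2984, Pow(-43714, -1)), Mul(Add(106, Mul(-1, Mul(18, -6))), Pow(641, -1))) = Add(Mul(-2984, Rational(-1, 43714)), Mul(Add(106, Mul(-1, -108)), Rational(1, 641))) = Add(Rational(1492, 21857), Mul(Add(106, 108), Rational(1, 641))) = Add(Rational(1492, 21857), Mul(214, Rational(1, 641))) = Add(Rational(1492, 21857), Rational(214, 641)) = Rational(5633770, 14010337)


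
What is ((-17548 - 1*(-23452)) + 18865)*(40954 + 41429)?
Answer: 2040544527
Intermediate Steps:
((-17548 - 1*(-23452)) + 18865)*(40954 + 41429) = ((-17548 + 23452) + 18865)*82383 = (5904 + 18865)*82383 = 24769*82383 = 2040544527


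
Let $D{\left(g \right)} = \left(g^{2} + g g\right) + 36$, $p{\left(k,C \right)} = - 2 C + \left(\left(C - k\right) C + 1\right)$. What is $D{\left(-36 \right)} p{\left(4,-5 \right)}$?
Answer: $147168$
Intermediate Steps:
$p{\left(k,C \right)} = 1 - 2 C + C \left(C - k\right)$ ($p{\left(k,C \right)} = - 2 C + \left(C \left(C - k\right) + 1\right) = - 2 C + \left(1 + C \left(C - k\right)\right) = 1 - 2 C + C \left(C - k\right)$)
$D{\left(g \right)} = 36 + 2 g^{2}$ ($D{\left(g \right)} = \left(g^{2} + g^{2}\right) + 36 = 2 g^{2} + 36 = 36 + 2 g^{2}$)
$D{\left(-36 \right)} p{\left(4,-5 \right)} = \left(36 + 2 \left(-36\right)^{2}\right) \left(1 + \left(-5\right)^{2} - -10 - \left(-5\right) 4\right) = \left(36 + 2 \cdot 1296\right) \left(1 + 25 + 10 + 20\right) = \left(36 + 2592\right) 56 = 2628 \cdot 56 = 147168$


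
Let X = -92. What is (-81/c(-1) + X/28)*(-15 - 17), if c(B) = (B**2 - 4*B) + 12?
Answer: 30656/119 ≈ 257.61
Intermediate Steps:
c(B) = 12 + B**2 - 4*B
(-81/c(-1) + X/28)*(-15 - 17) = (-81/(12 + (-1)**2 - 4*(-1)) - 92/28)*(-15 - 17) = (-81/(12 + 1 + 4) - 92*1/28)*(-32) = (-81/17 - 23/7)*(-32) = -958/119*(-32) = 30656/119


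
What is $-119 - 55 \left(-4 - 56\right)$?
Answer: $3181$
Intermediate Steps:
$-119 - 55 \left(-4 - 56\right) = -119 - -3300 = -119 + 3300 = 3181$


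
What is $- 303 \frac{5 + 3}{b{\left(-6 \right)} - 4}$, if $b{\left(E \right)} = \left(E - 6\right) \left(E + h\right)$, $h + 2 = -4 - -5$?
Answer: $- \frac{303}{10} \approx -30.3$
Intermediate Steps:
$h = -1$ ($h = -2 - -1 = -2 + \left(-4 + 5\right) = -2 + 1 = -1$)
$b{\left(E \right)} = \left(-1 + E\right) \left(-6 + E\right)$ ($b{\left(E \right)} = \left(E - 6\right) \left(E - 1\right) = \left(-6 + E\right) \left(-1 + E\right) = \left(-1 + E\right) \left(-6 + E\right)$)
$- 303 \frac{5 + 3}{b{\left(-6 \right)} - 4} = - 303 \frac{5 + 3}{\left(6 + \left(-6\right)^{2} - -42\right) - 4} = - 303 \frac{8}{\left(6 + 36 + 42\right) + \left(-10 + 6\right)} = - 303 \frac{8}{84 - 4} = - 303 \cdot \frac{8}{80} = - 303 \cdot 8 \cdot \frac{1}{80} = \left(-303\right) \frac{1}{10} = - \frac{303}{10}$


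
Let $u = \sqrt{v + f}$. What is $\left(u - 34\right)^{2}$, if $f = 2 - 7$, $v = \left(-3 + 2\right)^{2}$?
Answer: $1152 - 136 i \approx 1152.0 - 136.0 i$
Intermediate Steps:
$v = 1$ ($v = \left(-1\right)^{2} = 1$)
$f = -5$ ($f = 2 - 7 = -5$)
$u = 2 i$ ($u = \sqrt{1 - 5} = \sqrt{-4} = 2 i \approx 2.0 i$)
$\left(u - 34\right)^{2} = \left(2 i - 34\right)^{2} = \left(-34 + 2 i\right)^{2}$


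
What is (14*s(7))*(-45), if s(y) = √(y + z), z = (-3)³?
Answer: -1260*I*√5 ≈ -2817.4*I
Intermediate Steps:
z = -27
s(y) = √(-27 + y) (s(y) = √(y - 27) = √(-27 + y))
(14*s(7))*(-45) = (14*√(-27 + 7))*(-45) = (14*√(-20))*(-45) = (14*(2*I*√5))*(-45) = (28*I*√5)*(-45) = -1260*I*√5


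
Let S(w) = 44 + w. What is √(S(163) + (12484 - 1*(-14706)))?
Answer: √27397 ≈ 165.52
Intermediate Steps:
√(S(163) + (12484 - 1*(-14706))) = √((44 + 163) + (12484 - 1*(-14706))) = √(207 + (12484 + 14706)) = √(207 + 27190) = √27397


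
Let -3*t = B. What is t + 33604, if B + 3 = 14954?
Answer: 85861/3 ≈ 28620.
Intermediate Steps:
B = 14951 (B = -3 + 14954 = 14951)
t = -14951/3 (t = -⅓*14951 = -14951/3 ≈ -4983.7)
t + 33604 = -14951/3 + 33604 = 85861/3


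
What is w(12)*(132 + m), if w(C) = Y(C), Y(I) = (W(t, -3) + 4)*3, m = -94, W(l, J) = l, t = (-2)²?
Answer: 912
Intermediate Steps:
t = 4
Y(I) = 24 (Y(I) = (4 + 4)*3 = 8*3 = 24)
w(C) = 24
w(12)*(132 + m) = 24*(132 - 94) = 24*38 = 912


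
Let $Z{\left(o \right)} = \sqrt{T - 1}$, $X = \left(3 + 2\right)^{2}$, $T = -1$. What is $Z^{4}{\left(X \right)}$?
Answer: $4$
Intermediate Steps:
$X = 25$ ($X = 5^{2} = 25$)
$Z{\left(o \right)} = i \sqrt{2}$ ($Z{\left(o \right)} = \sqrt{-1 - 1} = \sqrt{-2} = i \sqrt{2}$)
$Z^{4}{\left(X \right)} = \left(i \sqrt{2}\right)^{4} = 4$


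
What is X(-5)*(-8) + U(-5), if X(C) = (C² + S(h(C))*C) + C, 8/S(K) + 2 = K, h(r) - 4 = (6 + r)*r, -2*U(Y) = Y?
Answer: -1585/6 ≈ -264.17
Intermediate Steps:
U(Y) = -Y/2
h(r) = 4 + r*(6 + r) (h(r) = 4 + (6 + r)*r = 4 + r*(6 + r))
S(K) = 8/(-2 + K)
X(C) = C + C² + 8*C/(2 + C² + 6*C) (X(C) = (C² + (8/(-2 + (4 + C² + 6*C)))*C) + C = (C² + (8/(2 + C² + 6*C))*C) + C = (C² + 8*C/(2 + C² + 6*C)) + C = C + C² + 8*C/(2 + C² + 6*C))
X(-5)*(-8) + U(-5) = -5*(8 + (1 - 5)*(2 + (-5)² + 6*(-5)))/(2 + (-5)² + 6*(-5))*(-8) - ½*(-5) = -5*(8 - 4*(2 + 25 - 30))/(2 + 25 - 30)*(-8) + 5/2 = -5*(8 - 4*(-3))/(-3)*(-8) + 5/2 = -5*(-⅓)*(8 + 12)*(-8) + 5/2 = -5*(-⅓)*20*(-8) + 5/2 = (100/3)*(-8) + 5/2 = -800/3 + 5/2 = -1585/6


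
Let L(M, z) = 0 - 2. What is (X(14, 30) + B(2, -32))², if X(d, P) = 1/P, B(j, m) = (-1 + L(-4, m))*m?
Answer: 8300161/900 ≈ 9222.4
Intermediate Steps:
L(M, z) = -2
B(j, m) = -3*m (B(j, m) = (-1 - 2)*m = -3*m)
(X(14, 30) + B(2, -32))² = (1/30 - 3*(-32))² = (1/30 + 96)² = (2881/30)² = 8300161/900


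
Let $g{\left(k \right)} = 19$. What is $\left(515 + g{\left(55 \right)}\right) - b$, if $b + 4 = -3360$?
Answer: $3898$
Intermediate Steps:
$b = -3364$ ($b = -4 - 3360 = -3364$)
$\left(515 + g{\left(55 \right)}\right) - b = \left(515 + 19\right) - -3364 = 534 + 3364 = 3898$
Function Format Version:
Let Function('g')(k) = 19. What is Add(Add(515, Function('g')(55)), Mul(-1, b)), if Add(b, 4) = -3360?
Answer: 3898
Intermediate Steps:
b = -3364 (b = Add(-4, -3360) = -3364)
Add(Add(515, Function('g')(55)), Mul(-1, b)) = Add(Add(515, 19), Mul(-1, -3364)) = Add(534, 3364) = 3898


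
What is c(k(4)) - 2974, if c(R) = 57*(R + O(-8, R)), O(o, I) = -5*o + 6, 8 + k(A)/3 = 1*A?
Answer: -1036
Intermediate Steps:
k(A) = -24 + 3*A (k(A) = -24 + 3*(1*A) = -24 + 3*A)
O(o, I) = 6 - 5*o
c(R) = 2622 + 57*R (c(R) = 57*(R + (6 - 5*(-8))) = 57*(R + (6 + 40)) = 57*(R + 46) = 57*(46 + R) = 2622 + 57*R)
c(k(4)) - 2974 = (2622 + 57*(-24 + 3*4)) - 2974 = (2622 + 57*(-24 + 12)) - 2974 = (2622 + 57*(-12)) - 2974 = (2622 - 684) - 2974 = 1938 - 2974 = -1036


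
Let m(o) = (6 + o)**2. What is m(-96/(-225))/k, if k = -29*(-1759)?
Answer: 232324/286936875 ≈ 0.00080967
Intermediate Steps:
k = 51011
m(-96/(-225))/k = (6 - 96/(-225))**2/51011 = (6 - 96*(-1/225))**2*(1/51011) = (6 + 32/75)**2*(1/51011) = (482/75)**2*(1/51011) = (232324/5625)*(1/51011) = 232324/286936875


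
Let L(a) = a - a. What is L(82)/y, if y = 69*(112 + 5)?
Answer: 0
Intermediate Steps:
L(a) = 0
y = 8073 (y = 69*117 = 8073)
L(82)/y = 0/8073 = 0*(1/8073) = 0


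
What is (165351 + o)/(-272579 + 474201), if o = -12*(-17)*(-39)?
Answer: 157395/201622 ≈ 0.78064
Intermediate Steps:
o = -7956 (o = 204*(-39) = -7956)
(165351 + o)/(-272579 + 474201) = (165351 - 7956)/(-272579 + 474201) = 157395/201622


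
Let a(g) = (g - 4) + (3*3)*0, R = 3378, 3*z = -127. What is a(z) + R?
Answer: 9995/3 ≈ 3331.7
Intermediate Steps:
z = -127/3 (z = (⅓)*(-127) = -127/3 ≈ -42.333)
a(g) = -4 + g (a(g) = (-4 + g) + 9*0 = (-4 + g) + 0 = -4 + g)
a(z) + R = (-4 - 127/3) + 3378 = -139/3 + 3378 = 9995/3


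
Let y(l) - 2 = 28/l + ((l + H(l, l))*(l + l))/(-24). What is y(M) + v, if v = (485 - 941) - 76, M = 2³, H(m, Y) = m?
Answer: -3223/6 ≈ -537.17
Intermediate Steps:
M = 8
y(l) = 2 + 28/l - l²/6 (y(l) = 2 + (28/l + ((l + l)*(l + l))/(-24)) = 2 + (28/l + ((2*l)*(2*l))*(-1/24)) = 2 + (28/l + (4*l²)*(-1/24)) = 2 + (28/l - l²/6) = 2 + 28/l - l²/6)
v = -532 (v = -456 - 76 = -532)
y(M) + v = (2 + 28/8 - ⅙*8²) - 532 = (2 + 28*(⅛) - ⅙*64) - 532 = (2 + 7/2 - 32/3) - 532 = -31/6 - 532 = -3223/6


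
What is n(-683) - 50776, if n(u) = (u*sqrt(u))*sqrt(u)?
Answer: 415713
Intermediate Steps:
n(u) = u**2 (n(u) = u**(3/2)*sqrt(u) = u**2)
n(-683) - 50776 = (-683)**2 - 50776 = 466489 - 50776 = 415713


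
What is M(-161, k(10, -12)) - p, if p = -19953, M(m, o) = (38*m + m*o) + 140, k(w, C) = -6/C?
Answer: 27789/2 ≈ 13895.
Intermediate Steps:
M(m, o) = 140 + 38*m + m*o
M(-161, k(10, -12)) - p = (140 + 38*(-161) - (-966)/(-12)) - 1*(-19953) = (140 - 6118 - (-966)*(-1)/12) + 19953 = (140 - 6118 - 161*½) + 19953 = (140 - 6118 - 161/2) + 19953 = -12117/2 + 19953 = 27789/2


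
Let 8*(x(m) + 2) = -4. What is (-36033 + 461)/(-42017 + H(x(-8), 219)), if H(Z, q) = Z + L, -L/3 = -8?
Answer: 71144/83991 ≈ 0.84704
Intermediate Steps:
L = 24 (L = -3*(-8) = 24)
x(m) = -5/2 (x(m) = -2 + (⅛)*(-4) = -2 - ½ = -5/2)
H(Z, q) = 24 + Z (H(Z, q) = Z + 24 = 24 + Z)
(-36033 + 461)/(-42017 + H(x(-8), 219)) = (-36033 + 461)/(-42017 + (24 - 5/2)) = -35572/(-42017 + 43/2) = -35572/(-83991/2) = -35572*(-2/83991) = 71144/83991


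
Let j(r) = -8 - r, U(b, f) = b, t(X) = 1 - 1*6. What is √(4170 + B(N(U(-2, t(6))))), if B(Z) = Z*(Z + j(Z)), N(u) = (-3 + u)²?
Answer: √3970 ≈ 63.008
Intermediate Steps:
t(X) = -5 (t(X) = 1 - 6 = -5)
B(Z) = -8*Z (B(Z) = Z*(Z + (-8 - Z)) = Z*(-8) = -8*Z)
√(4170 + B(N(U(-2, t(6))))) = √(4170 - 8*(-3 - 2)²) = √(4170 - 8*(-5)²) = √(4170 - 8*25) = √(4170 - 200) = √3970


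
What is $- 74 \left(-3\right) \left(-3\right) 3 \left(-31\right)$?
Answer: $61938$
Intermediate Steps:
$- 74 \left(-3\right) \left(-3\right) 3 \left(-31\right) = - 74 \cdot 9 \cdot 3 \left(-31\right) = \left(-74\right) 27 \left(-31\right) = \left(-1998\right) \left(-31\right) = 61938$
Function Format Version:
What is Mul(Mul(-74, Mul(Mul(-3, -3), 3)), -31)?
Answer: 61938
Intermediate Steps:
Mul(Mul(-74, Mul(Mul(-3, -3), 3)), -31) = Mul(Mul(-74, Mul(9, 3)), -31) = Mul(Mul(-74, 27), -31) = Mul(-1998, -31) = 61938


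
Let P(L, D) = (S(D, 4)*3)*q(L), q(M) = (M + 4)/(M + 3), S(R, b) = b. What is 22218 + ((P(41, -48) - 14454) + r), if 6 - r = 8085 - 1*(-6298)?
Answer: -72608/11 ≈ -6600.7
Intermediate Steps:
q(M) = (4 + M)/(3 + M)
P(L, D) = 12*(4 + L)/(3 + L) (P(L, D) = (4*3)*((4 + L)/(3 + L)) = 12*((4 + L)/(3 + L)) = 12*(4 + L)/(3 + L))
r = -14377 (r = 6 - (8085 - 1*(-6298)) = 6 - (8085 + 6298) = 6 - 1*14383 = 6 - 14383 = -14377)
22218 + ((P(41, -48) - 14454) + r) = 22218 + ((12*(4 + 41)/(3 + 41) - 14454) - 14377) = 22218 + ((12*45/44 - 14454) - 14377) = 22218 + ((12*(1/44)*45 - 14454) - 14377) = 22218 + ((135/11 - 14454) - 14377) = 22218 + (-158859/11 - 14377) = 22218 - 317006/11 = -72608/11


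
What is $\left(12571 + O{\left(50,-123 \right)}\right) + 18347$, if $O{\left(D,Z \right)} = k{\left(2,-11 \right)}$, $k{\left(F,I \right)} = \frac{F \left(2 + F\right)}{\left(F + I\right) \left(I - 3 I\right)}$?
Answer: $\frac{3060878}{99} \approx 30918.0$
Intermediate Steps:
$k{\left(F,I \right)} = - \frac{F \left(2 + F\right)}{2 I \left(F + I\right)}$ ($k{\left(F,I \right)} = \frac{F \left(2 + F\right)}{\left(F + I\right) \left(- 2 I\right)} = \frac{F \left(2 + F\right)}{\left(-2\right) I \left(F + I\right)} = F \left(2 + F\right) \left(- \frac{1}{2 I \left(F + I\right)}\right) = - \frac{F \left(2 + F\right)}{2 I \left(F + I\right)}$)
$O{\left(D,Z \right)} = - \frac{4}{99}$ ($O{\left(D,Z \right)} = \left(- \frac{1}{2}\right) 2 \frac{1}{-11} \frac{1}{2 - 11} \left(2 + 2\right) = \left(- \frac{1}{2}\right) 2 \left(- \frac{1}{11}\right) \frac{1}{-9} \cdot 4 = \left(- \frac{1}{2}\right) 2 \left(- \frac{1}{11}\right) \left(- \frac{1}{9}\right) 4 = - \frac{4}{99}$)
$\left(12571 + O{\left(50,-123 \right)}\right) + 18347 = \left(12571 - \frac{4}{99}\right) + 18347 = \frac{1244525}{99} + 18347 = \frac{3060878}{99}$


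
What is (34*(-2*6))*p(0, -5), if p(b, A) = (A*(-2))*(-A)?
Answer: -20400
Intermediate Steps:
p(b, A) = 2*A**2 (p(b, A) = (-2*A)*(-A) = 2*A**2)
(34*(-2*6))*p(0, -5) = (34*(-2*6))*(2*(-5)**2) = (34*(-12))*(2*25) = -408*50 = -20400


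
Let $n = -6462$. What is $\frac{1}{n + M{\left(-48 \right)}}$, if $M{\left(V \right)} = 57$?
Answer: $- \frac{1}{6405} \approx -0.00015613$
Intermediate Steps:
$\frac{1}{n + M{\left(-48 \right)}} = \frac{1}{-6462 + 57} = \frac{1}{-6405} = - \frac{1}{6405}$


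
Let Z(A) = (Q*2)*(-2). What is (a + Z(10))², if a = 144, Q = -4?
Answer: 25600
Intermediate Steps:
Z(A) = 16 (Z(A) = -4*2*(-2) = -8*(-2) = 16)
(a + Z(10))² = (144 + 16)² = 160² = 25600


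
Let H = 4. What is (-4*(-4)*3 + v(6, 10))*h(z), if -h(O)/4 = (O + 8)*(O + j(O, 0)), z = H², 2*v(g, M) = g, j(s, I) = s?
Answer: -156672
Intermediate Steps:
v(g, M) = g/2
z = 16 (z = 4² = 16)
h(O) = -8*O*(8 + O) (h(O) = -4*(O + 8)*(O + O) = -4*(8 + O)*2*O = -8*O*(8 + O))
(-4*(-4)*3 + v(6, 10))*h(z) = (-4*(-4)*3 + (½)*6)*(8*16*(-8 - 1*16)) = (16*3 + 3)*(8*16*(-8 - 16)) = (48 + 3)*(8*16*(-24)) = 51*(-3072) = -156672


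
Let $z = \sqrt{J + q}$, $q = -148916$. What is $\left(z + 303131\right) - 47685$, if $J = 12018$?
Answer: $255446 + i \sqrt{136898} \approx 2.5545 \cdot 10^{5} + 370.0 i$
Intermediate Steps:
$z = i \sqrt{136898}$ ($z = \sqrt{12018 - 148916} = \sqrt{-136898} = i \sqrt{136898} \approx 370.0 i$)
$\left(z + 303131\right) - 47685 = \left(i \sqrt{136898} + 303131\right) - 47685 = \left(303131 + i \sqrt{136898}\right) - 47685 = 255446 + i \sqrt{136898}$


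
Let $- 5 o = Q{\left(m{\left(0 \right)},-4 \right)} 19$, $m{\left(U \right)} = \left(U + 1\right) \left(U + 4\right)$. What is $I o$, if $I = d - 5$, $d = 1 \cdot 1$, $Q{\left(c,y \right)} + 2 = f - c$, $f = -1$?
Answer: $- \frac{532}{5} \approx -106.4$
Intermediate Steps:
$m{\left(U \right)} = \left(1 + U\right) \left(4 + U\right)$
$Q{\left(c,y \right)} = -3 - c$ ($Q{\left(c,y \right)} = -2 - \left(1 + c\right) = -3 - c$)
$d = 1$
$o = \frac{133}{5}$ ($o = - \frac{\left(-3 - \left(4 + 0^{2} + 5 \cdot 0\right)\right) 19}{5} = - \frac{\left(-3 - \left(4 + 0 + 0\right)\right) 19}{5} = - \frac{\left(-3 - 4\right) 19}{5} = - \frac{\left(-7\right) 19}{5} = \left(- \frac{1}{5}\right) \left(-133\right) = \frac{133}{5} \approx 26.6$)
$I = -4$ ($I = 1 - 5 = -4$)
$I o = \left(-4\right) \frac{133}{5} = - \frac{532}{5}$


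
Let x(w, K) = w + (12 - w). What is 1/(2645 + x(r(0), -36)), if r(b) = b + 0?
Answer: 1/2657 ≈ 0.00037636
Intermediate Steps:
r(b) = b
x(w, K) = 12
1/(2645 + x(r(0), -36)) = 1/(2645 + 12) = 1/2657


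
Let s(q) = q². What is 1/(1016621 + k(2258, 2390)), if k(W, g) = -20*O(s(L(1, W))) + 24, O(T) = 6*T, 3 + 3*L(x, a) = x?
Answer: 3/3049775 ≈ 9.8368e-7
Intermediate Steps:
L(x, a) = -1 + x/3
k(W, g) = -88/3 (k(W, g) = -120*(-1 + (⅓)*1)² + 24 = -120*(-1 + ⅓)² + 24 = -120*(-⅔)² + 24 = -120*4/9 + 24 = -20*8/3 + 24 = -160/3 + 24 = -88/3)
1/(1016621 + k(2258, 2390)) = 1/(1016621 - 88/3) = 1/(3049775/3) = 3/3049775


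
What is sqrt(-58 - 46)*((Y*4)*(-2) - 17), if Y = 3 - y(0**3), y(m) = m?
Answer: -82*I*sqrt(26) ≈ -418.12*I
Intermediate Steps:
Y = 3 (Y = 3 - 1*0**3 = 3 - 1*0 = 3 + 0 = 3)
sqrt(-58 - 46)*((Y*4)*(-2) - 17) = sqrt(-58 - 46)*((3*4)*(-2) - 17) = sqrt(-104)*(12*(-2) - 17) = (2*I*sqrt(26))*(-24 - 17) = (2*I*sqrt(26))*(-41) = -82*I*sqrt(26)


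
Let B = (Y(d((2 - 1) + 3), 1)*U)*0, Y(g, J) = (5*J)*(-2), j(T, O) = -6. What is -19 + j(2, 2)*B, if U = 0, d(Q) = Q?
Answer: -19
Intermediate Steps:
Y(g, J) = -10*J
B = 0 (B = (-10*1*0)*0 = -10*0*0 = 0*0 = 0)
-19 + j(2, 2)*B = -19 - 6*0 = -19 + 0 = -19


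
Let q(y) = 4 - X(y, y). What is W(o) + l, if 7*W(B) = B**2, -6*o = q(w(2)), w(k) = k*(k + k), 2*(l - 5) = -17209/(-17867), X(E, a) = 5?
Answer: 24698621/4502484 ≈ 5.4856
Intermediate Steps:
l = 195879/35734 (l = 5 + (-17209/(-17867))/2 = 5 + (-17209*(-1/17867))/2 = 5 + (1/2)*(17209/17867) = 5 + 17209/35734 = 195879/35734 ≈ 5.4816)
w(k) = 2*k**2 (w(k) = k*(2*k) = 2*k**2)
q(y) = -1 (q(y) = 4 - 1*5 = 4 - 5 = -1)
o = 1/6 (o = -1/6*(-1) = 1/6 ≈ 0.16667)
W(B) = B**2/7
W(o) + l = (1/6)**2/7 + 195879/35734 = (1/7)*(1/36) + 195879/35734 = 1/252 + 195879/35734 = 24698621/4502484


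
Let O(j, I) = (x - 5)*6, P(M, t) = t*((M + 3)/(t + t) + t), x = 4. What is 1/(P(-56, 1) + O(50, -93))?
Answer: -2/63 ≈ -0.031746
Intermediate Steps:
P(M, t) = t*(t + (3 + M)/(2*t)) (P(M, t) = t*((3 + M)/((2*t)) + t) = t*((3 + M)*(1/(2*t)) + t) = t*((3 + M)/(2*t) + t) = t*(t + (3 + M)/(2*t)))
O(j, I) = -6 (O(j, I) = (4 - 5)*6 = -1*6 = -6)
1/(P(-56, 1) + O(50, -93)) = 1/((3/2 + 1² + (½)*(-56)) - 6) = 1/((3/2 + 1 - 28) - 6) = 1/(-51/2 - 6) = 1/(-63/2) = -2/63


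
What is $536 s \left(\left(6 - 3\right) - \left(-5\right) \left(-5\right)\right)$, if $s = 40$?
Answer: $-471680$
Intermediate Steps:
$536 s \left(\left(6 - 3\right) - \left(-5\right) \left(-5\right)\right) = 536 \cdot 40 \left(\left(6 - 3\right) - \left(-5\right) \left(-5\right)\right) = 536 \cdot 40 \left(3 - 25\right) = 536 \cdot 40 \left(-22\right) = 536 \left(-880\right) = -471680$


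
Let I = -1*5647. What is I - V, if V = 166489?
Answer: -172136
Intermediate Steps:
I = -5647
I - V = -5647 - 1*166489 = -5647 - 166489 = -172136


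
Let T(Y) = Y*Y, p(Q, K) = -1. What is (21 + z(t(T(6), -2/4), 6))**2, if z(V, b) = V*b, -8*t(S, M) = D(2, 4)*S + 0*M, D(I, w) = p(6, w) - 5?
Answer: 33489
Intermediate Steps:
T(Y) = Y**2
D(I, w) = -6 (D(I, w) = -1 - 5 = -6)
t(S, M) = 3*S/4 (t(S, M) = -(-6*S + 0*M)/8 = -(-6*S + 0)/8 = -(-3)*S/4 = 3*S/4)
(21 + z(t(T(6), -2/4), 6))**2 = (21 + ((3/4)*6**2)*6)**2 = (21 + ((3/4)*36)*6)**2 = (21 + 27*6)**2 = (21 + 162)**2 = 183**2 = 33489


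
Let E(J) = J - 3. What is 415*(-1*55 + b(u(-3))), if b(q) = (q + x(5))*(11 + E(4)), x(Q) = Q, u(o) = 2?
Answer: 12035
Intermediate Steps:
E(J) = -3 + J
b(q) = 60 + 12*q (b(q) = (q + 5)*(11 + (-3 + 4)) = (5 + q)*(11 + 1) = (5 + q)*12 = 60 + 12*q)
415*(-1*55 + b(u(-3))) = 415*(-1*55 + (60 + 12*2)) = 415*(-55 + (60 + 24)) = 415*(-55 + 84) = 415*29 = 12035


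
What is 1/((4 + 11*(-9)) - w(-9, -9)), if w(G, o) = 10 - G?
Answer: -1/114 ≈ -0.0087719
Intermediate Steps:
1/((4 + 11*(-9)) - w(-9, -9)) = 1/((4 + 11*(-9)) - (10 - 1*(-9))) = 1/((4 - 99) - (10 + 9)) = 1/(-95 - 1*19) = 1/(-95 - 19) = 1/(-114) = -1/114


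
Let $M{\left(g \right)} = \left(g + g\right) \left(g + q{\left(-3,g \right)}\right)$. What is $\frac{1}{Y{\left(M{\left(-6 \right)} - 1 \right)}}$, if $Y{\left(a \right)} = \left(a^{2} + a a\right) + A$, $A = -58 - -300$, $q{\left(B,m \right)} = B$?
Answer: $\frac{1}{23140} \approx 4.3215 \cdot 10^{-5}$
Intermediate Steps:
$A = 242$ ($A = -58 + 300 = 242$)
$M{\left(g \right)} = 2 g \left(-3 + g\right)$ ($M{\left(g \right)} = \left(g + g\right) \left(g - 3\right) = 2 g \left(-3 + g\right)$)
$Y{\left(a \right)} = 242 + 2 a^{2}$ ($Y{\left(a \right)} = \left(a^{2} + a a\right) + 242 = \left(a^{2} + a^{2}\right) + 242 = 2 a^{2} + 242 = 242 + 2 a^{2}$)
$\frac{1}{Y{\left(M{\left(-6 \right)} - 1 \right)}} = \frac{1}{242 + 2 \left(2 \left(-6\right) \left(-3 - 6\right) - 1\right)^{2}} = \frac{1}{242 + 2 \left(2 \left(-6\right) \left(-9\right) - 1\right)^{2}} = \frac{1}{242 + 2 \left(108 - 1\right)^{2}} = \frac{1}{242 + 2 \cdot 107^{2}} = \frac{1}{242 + 2 \cdot 11449} = \frac{1}{242 + 22898} = \frac{1}{23140}$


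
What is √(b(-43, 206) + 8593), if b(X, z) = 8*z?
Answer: 7*√209 ≈ 101.20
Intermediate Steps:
√(b(-43, 206) + 8593) = √(8*206 + 8593) = √(1648 + 8593) = √10241 = 7*√209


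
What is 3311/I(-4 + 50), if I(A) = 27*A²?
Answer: 3311/57132 ≈ 0.057954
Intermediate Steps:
3311/I(-4 + 50) = 3311/((27*(-4 + 50)²)) = 3311/((27*46²)) = 3311/((27*2116)) = 3311/57132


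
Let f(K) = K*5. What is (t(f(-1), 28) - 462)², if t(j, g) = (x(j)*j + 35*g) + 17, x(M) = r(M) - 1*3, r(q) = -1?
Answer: 308025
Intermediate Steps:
x(M) = -4 (x(M) = -1 - 1*3 = -1 - 3 = -4)
f(K) = 5*K
t(j, g) = 17 - 4*j + 35*g (t(j, g) = (-4*j + 35*g) + 17 = 17 - 4*j + 35*g)
(t(f(-1), 28) - 462)² = ((17 - 20*(-1) + 35*28) - 462)² = ((17 - 4*(-5) + 980) - 462)² = ((17 + 20 + 980) - 462)² = (1017 - 462)² = 555² = 308025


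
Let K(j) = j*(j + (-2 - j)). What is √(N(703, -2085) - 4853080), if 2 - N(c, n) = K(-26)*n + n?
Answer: I*√4742573 ≈ 2177.7*I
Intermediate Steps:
K(j) = -2*j (K(j) = j*(-2) = -2*j)
N(c, n) = 2 - 53*n (N(c, n) = 2 - ((-2*(-26))*n + n) = 2 - (52*n + n) = 2 - 53*n)
√(N(703, -2085) - 4853080) = √((2 - 53*(-2085)) - 4853080) = √((2 + 110505) - 4853080) = √(110507 - 4853080) = √(-4742573) = I*√4742573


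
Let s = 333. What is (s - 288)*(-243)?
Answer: -10935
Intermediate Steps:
(s - 288)*(-243) = (333 - 288)*(-243) = 45*(-243) = -10935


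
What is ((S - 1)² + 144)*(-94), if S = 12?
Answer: -24910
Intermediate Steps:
((S - 1)² + 144)*(-94) = ((12 - 1)² + 144)*(-94) = (11² + 144)*(-94) = (121 + 144)*(-94) = 265*(-94) = -24910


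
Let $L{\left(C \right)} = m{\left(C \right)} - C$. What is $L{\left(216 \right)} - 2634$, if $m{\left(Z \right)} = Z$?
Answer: $-2634$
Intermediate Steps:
$L{\left(C \right)} = 0$ ($L{\left(C \right)} = C - C = 0$)
$L{\left(216 \right)} - 2634 = 0 - 2634 = -2634$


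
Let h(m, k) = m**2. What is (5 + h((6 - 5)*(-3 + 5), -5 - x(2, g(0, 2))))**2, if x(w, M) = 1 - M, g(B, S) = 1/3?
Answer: 81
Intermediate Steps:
g(B, S) = 1/3
(5 + h((6 - 5)*(-3 + 5), -5 - x(2, g(0, 2))))**2 = (5 + ((6 - 5)*(-3 + 5))**2)**2 = (5 + (1*2)**2)**2 = (5 + 2**2)**2 = (5 + 4)**2 = 9**2 = 81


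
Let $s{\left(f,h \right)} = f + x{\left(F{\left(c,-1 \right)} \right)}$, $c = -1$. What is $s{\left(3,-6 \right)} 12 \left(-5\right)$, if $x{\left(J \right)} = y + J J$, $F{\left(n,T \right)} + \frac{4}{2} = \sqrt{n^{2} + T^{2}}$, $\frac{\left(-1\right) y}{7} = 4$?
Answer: $1140 + 240 \sqrt{2} \approx 1479.4$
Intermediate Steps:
$y = -28$ ($y = \left(-7\right) 4 = -28$)
$F{\left(n,T \right)} = -2 + \sqrt{T^{2} + n^{2}}$ ($F{\left(n,T \right)} = -2 + \sqrt{n^{2} + T^{2}} = -2 + \sqrt{T^{2} + n^{2}}$)
$x{\left(J \right)} = -28 + J^{2}$ ($x{\left(J \right)} = -28 + J J = -28 + J^{2}$)
$s{\left(f,h \right)} = -28 + f + \left(-2 + \sqrt{2}\right)^{2}$ ($s{\left(f,h \right)} = f - \left(28 - \left(-2 + \sqrt{\left(-1\right)^{2} + \left(-1\right)^{2}}\right)^{2}\right) = f - \left(28 - \left(-2 + \sqrt{1 + 1}\right)^{2}\right) = f - \left(28 - \left(-2 + \sqrt{2}\right)^{2}\right) = -28 + f + \left(-2 + \sqrt{2}\right)^{2}$)
$s{\left(3,-6 \right)} 12 \left(-5\right) = \left(-22 + 3 - 4 \sqrt{2}\right) 12 \left(-5\right) = \left(-19 - 4 \sqrt{2}\right) 12 \left(-5\right) = \left(-228 - 48 \sqrt{2}\right) \left(-5\right) = 1140 + 240 \sqrt{2}$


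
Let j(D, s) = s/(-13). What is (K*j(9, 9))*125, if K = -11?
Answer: 12375/13 ≈ 951.92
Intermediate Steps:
j(D, s) = -s/13 (j(D, s) = s*(-1/13) = -s/13)
(K*j(9, 9))*125 = -(-11)*9/13*125 = -11*(-9/13)*125 = (99/13)*125 = 12375/13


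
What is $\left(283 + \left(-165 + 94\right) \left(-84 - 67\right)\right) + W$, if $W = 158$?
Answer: $11162$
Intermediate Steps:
$\left(283 + \left(-165 + 94\right) \left(-84 - 67\right)\right) + W = \left(283 + \left(-165 + 94\right) \left(-84 - 67\right)\right) + 158 = \left(283 - -10721\right) + 158 = \left(283 + 10721\right) + 158 = 11004 + 158 = 11162$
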